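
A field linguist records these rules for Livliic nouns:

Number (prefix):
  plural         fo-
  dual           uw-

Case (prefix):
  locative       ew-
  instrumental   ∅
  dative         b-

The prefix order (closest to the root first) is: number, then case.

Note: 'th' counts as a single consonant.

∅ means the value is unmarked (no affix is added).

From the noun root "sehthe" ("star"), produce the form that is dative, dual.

Attach number dual uw- → uwsehthe.
Attach case dative b- → buwsehthe.

buwsehthe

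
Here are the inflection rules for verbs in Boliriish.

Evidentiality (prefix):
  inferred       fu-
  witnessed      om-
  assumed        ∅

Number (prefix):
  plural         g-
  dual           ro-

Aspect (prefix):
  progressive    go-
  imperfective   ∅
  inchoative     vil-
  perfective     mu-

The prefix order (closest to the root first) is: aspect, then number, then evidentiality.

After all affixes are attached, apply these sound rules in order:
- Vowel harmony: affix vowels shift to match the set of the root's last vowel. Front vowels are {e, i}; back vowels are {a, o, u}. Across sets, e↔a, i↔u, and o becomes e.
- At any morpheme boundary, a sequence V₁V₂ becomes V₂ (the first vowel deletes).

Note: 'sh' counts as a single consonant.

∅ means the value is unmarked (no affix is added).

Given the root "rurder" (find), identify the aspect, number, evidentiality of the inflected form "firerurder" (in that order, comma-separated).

Segment: fu-ro-rurder.
aspect: ∅ → imperfective.
number: ro- → dual.
evidentiality: fu- → inferred.

imperfective, dual, inferred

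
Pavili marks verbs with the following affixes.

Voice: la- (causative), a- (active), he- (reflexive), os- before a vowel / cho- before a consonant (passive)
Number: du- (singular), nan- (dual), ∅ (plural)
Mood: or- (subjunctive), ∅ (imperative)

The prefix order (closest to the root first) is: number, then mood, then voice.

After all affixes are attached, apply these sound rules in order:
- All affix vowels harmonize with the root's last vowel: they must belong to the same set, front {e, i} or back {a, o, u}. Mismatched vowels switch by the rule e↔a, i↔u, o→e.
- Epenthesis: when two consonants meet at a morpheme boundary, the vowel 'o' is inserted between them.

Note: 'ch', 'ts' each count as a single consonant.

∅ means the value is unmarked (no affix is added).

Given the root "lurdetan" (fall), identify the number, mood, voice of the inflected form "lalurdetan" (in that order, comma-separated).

plural, imperative, causative

Segment: la-lurdetan.
number: ∅ → plural.
mood: ∅ → imperative.
voice: la- → causative.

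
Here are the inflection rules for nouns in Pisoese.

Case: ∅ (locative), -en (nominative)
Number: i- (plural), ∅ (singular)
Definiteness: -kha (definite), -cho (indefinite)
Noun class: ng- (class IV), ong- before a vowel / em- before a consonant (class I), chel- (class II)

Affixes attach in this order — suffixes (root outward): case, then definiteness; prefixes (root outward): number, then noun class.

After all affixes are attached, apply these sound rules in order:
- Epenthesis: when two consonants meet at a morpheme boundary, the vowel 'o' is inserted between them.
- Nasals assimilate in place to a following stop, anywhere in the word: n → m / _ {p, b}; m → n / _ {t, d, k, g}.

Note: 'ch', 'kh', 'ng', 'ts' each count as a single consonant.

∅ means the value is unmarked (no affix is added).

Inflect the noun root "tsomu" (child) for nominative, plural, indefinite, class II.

chelitsomuenocho

Attach number plural i- → itsomu.
Attach case nominative -en → itsomuen.
Attach noun class class II chel- → chelitsomuen.
Attach definiteness indefinite -cho → chelitsomuencho.
Apply epenthesis: chelitsomuencho → chelitsomuenocho.
Nasal assimilation: no change.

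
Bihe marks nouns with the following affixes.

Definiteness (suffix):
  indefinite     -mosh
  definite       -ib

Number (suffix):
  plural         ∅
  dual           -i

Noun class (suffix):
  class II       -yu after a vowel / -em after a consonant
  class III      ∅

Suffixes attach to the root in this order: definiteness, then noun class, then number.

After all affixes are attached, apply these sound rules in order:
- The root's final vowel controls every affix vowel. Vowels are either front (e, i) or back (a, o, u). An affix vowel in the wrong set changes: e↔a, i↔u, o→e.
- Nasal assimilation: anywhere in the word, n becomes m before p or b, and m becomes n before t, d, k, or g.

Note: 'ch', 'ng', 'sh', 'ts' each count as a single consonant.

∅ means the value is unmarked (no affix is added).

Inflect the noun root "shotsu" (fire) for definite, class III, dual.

Attach definiteness definite -ib → shotsuib.
noun class = class III: zero marking, form stays shotsuib.
Attach number dual -i → shotsuibi.
Apply vowel harmony: shotsuibi → shotsuubu.
Nasal assimilation: no change.

shotsuubu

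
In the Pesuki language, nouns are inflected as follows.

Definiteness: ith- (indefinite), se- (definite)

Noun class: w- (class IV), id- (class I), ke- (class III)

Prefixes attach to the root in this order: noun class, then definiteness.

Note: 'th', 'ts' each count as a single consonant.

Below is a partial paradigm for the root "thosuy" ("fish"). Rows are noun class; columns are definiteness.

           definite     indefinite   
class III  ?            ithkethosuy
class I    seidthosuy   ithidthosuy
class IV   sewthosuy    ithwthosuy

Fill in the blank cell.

sekethosuy

Attach noun class class III ke- → kethosuy.
Attach definiteness definite se- → sekethosuy.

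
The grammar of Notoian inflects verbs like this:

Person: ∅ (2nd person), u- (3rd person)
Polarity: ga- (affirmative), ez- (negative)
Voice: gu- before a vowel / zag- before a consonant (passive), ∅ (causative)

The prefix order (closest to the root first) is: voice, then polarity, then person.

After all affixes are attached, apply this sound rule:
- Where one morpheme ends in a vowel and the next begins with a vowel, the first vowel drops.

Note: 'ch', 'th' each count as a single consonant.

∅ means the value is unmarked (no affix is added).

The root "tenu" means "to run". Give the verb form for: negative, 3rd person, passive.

ezzagtenu

Attach voice passive zag- (before consonant 't') → zagtenu.
Attach polarity negative ez- → ezzagtenu.
Attach person 3rd person u- → uezzagtenu.
Apply vowel deletion: uezzagtenu → ezzagtenu.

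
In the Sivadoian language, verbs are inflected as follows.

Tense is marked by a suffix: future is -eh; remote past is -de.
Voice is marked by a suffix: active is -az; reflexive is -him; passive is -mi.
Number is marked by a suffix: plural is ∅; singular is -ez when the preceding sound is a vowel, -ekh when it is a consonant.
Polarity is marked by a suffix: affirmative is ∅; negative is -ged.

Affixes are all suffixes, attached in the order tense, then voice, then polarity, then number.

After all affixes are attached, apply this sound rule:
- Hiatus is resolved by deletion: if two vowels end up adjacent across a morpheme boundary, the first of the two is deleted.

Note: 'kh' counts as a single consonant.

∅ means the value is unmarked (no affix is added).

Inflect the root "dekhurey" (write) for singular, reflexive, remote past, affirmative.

dekhureydehimekh

Attach tense remote past -de → dekhureyde.
Attach voice reflexive -him → dekhureydehim.
polarity = affirmative: zero marking, form stays dekhureydehim.
Attach number singular -ekh (after consonant 'm') → dekhureydehimekh.
Vowel deletion: no change.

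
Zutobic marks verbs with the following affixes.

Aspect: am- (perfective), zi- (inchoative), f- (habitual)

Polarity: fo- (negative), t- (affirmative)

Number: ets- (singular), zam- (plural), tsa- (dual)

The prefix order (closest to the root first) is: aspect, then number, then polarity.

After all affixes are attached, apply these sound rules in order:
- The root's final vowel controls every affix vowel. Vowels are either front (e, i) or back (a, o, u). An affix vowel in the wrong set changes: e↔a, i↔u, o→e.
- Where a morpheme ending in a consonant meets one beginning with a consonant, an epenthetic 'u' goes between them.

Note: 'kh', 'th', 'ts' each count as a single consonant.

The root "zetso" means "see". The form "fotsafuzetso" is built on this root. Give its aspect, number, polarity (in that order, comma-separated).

Segment: fo-tsa-f-zetso.
aspect: f- → habitual.
number: tsa- → dual.
polarity: fo- → negative.

habitual, dual, negative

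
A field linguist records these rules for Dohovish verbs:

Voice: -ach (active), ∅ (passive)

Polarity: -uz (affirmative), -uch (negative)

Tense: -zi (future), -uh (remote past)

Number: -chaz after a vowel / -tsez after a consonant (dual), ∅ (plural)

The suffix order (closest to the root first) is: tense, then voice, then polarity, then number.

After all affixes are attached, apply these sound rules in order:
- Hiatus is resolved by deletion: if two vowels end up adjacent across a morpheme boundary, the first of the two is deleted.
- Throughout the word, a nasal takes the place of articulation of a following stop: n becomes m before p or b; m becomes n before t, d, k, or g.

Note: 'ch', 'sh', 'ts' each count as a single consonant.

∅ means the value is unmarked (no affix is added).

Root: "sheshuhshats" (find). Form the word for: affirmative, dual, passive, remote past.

Attach tense remote past -uh → sheshuhshatsuh.
voice = passive: zero marking, form stays sheshuhshatsuh.
Attach polarity affirmative -uz → sheshuhshatsuhuz.
Attach number dual -tsez (after consonant 'z') → sheshuhshatsuhuztsez.
Vowel deletion: no change.
Nasal assimilation: no change.

sheshuhshatsuhuztsez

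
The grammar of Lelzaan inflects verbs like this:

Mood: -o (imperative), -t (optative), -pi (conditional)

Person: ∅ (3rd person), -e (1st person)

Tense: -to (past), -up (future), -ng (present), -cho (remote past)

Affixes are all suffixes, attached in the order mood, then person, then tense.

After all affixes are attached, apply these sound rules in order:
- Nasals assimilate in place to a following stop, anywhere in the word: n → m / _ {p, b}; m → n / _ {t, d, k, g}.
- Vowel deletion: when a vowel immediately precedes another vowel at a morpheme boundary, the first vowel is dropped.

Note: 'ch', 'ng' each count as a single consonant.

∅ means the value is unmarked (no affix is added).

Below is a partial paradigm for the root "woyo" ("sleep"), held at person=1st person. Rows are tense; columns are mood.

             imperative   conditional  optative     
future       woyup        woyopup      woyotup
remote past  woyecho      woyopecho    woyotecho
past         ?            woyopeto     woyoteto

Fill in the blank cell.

woyeto

Attach mood imperative -o → woyoo.
Attach person 1st person -e → woyooe.
Attach tense past -to → woyooeto.
Nasal assimilation: no change.
Apply vowel deletion: woyooeto → woyeto.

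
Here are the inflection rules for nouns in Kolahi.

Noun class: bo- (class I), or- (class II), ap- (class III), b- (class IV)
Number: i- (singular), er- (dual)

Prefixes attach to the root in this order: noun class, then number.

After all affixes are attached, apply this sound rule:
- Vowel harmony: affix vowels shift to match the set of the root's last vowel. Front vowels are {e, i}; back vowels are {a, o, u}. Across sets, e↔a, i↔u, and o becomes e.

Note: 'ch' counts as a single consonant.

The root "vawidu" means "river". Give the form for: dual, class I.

Attach noun class class I bo- → bovawidu.
Attach number dual er- → erbovawidu.
Apply vowel harmony: erbovawidu → arbovawidu.

arbovawidu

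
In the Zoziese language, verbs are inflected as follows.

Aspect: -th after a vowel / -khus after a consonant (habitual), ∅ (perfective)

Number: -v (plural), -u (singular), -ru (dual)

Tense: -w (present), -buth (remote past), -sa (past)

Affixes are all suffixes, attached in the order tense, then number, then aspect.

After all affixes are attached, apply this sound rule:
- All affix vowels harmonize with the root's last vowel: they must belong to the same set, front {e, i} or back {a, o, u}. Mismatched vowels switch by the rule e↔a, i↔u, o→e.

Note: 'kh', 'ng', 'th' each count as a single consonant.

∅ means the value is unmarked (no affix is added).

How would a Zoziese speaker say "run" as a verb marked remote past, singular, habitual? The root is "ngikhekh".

ngikhekhbithith

Attach tense remote past -buth → ngikhekhbuth.
Attach number singular -u → ngikhekhbuthu.
Attach aspect habitual -th (after vowel 'u') → ngikhekhbuthuth.
Apply vowel harmony: ngikhekhbuthuth → ngikhekhbithith.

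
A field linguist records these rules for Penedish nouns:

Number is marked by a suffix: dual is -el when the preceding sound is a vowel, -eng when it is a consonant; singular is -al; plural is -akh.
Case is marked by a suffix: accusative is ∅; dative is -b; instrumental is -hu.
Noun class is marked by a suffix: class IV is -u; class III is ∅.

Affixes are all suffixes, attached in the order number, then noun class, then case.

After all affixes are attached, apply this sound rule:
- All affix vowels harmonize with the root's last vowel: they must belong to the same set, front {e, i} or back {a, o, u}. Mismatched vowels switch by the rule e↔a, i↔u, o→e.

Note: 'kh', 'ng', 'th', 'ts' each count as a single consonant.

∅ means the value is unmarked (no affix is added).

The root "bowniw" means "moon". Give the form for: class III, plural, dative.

Attach number plural -akh → bowniwakh.
noun class = class III: zero marking, form stays bowniwakh.
Attach case dative -b → bowniwakhb.
Apply vowel harmony: bowniwakhb → bowniwekhb.

bowniwekhb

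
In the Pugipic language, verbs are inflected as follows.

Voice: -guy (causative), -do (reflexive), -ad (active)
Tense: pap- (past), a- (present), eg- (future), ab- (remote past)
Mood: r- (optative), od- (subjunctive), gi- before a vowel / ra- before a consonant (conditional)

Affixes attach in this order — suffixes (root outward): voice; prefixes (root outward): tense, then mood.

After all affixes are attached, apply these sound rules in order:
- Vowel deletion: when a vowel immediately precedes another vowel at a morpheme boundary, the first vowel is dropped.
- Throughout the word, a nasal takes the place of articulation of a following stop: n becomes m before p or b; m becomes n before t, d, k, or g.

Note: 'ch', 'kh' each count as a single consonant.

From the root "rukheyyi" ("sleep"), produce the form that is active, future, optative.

Attach tense future eg- → egrukheyyi.
Attach mood optative r- → regrukheyyi.
Attach voice active -ad → regrukheyyiad.
Apply vowel deletion: regrukheyyiad → regrukheyyad.
Nasal assimilation: no change.

regrukheyyad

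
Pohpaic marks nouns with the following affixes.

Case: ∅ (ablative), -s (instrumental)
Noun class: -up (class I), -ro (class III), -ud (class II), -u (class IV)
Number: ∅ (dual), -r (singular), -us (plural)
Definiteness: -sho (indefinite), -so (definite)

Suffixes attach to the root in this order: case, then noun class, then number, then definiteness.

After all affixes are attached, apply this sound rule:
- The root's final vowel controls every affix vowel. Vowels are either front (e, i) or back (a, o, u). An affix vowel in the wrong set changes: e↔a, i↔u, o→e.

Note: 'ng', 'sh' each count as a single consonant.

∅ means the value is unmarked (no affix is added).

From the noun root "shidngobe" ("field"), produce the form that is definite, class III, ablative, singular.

shidngobererse

case = ablative: zero marking, form stays shidngobe.
Attach noun class class III -ro → shidngobero.
Attach number singular -r → shidngoberor.
Attach definiteness definite -so → shidngoberorso.
Apply vowel harmony: shidngoberorso → shidngobererse.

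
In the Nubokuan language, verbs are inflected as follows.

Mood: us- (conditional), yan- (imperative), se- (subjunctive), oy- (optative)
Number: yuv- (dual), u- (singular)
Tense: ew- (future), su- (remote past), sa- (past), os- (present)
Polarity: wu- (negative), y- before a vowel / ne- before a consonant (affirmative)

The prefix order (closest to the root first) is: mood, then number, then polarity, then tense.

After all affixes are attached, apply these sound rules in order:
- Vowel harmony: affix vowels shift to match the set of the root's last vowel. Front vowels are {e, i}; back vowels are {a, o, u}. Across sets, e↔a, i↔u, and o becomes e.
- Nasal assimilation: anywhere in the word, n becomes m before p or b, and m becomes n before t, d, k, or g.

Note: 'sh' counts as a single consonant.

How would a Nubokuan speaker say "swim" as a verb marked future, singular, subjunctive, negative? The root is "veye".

ewwiiseveye

Attach mood subjunctive se- → seveye.
Attach number singular u- → useveye.
Attach polarity negative wu- → wuuseveye.
Attach tense future ew- → ewwuuseveye.
Apply vowel harmony: ewwuuseveye → ewwiiseveye.
Nasal assimilation: no change.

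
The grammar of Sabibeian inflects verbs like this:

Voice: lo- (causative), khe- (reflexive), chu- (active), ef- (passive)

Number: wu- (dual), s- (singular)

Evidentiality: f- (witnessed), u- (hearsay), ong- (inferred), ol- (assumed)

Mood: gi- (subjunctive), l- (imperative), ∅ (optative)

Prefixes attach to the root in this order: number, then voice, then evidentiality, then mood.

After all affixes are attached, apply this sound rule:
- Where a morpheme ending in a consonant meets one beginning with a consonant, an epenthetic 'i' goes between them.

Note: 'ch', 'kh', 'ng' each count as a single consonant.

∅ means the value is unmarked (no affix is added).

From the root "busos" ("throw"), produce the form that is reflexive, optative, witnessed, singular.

fikhesibusos

Attach number singular s- → sbusos.
Attach voice reflexive khe- → khesbusos.
Attach evidentiality witnessed f- → fkhesbusos.
mood = optative: zero marking, form stays fkhesbusos.
Apply epenthesis: fkhesbusos → fikhesibusos.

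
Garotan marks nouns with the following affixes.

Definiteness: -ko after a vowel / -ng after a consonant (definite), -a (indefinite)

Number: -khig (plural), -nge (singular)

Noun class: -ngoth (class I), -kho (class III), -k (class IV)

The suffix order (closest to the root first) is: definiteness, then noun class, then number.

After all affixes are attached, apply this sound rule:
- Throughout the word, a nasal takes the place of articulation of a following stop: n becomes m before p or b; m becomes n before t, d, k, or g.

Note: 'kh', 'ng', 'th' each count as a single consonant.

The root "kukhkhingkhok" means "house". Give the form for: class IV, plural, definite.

Attach definiteness definite -ng (after consonant 'k') → kukhkhingkhokng.
Attach noun class class IV -k → kukhkhingkhokngk.
Attach number plural -khig → kukhkhingkhokngkkhig.
Nasal assimilation: no change.

kukhkhingkhokngkkhig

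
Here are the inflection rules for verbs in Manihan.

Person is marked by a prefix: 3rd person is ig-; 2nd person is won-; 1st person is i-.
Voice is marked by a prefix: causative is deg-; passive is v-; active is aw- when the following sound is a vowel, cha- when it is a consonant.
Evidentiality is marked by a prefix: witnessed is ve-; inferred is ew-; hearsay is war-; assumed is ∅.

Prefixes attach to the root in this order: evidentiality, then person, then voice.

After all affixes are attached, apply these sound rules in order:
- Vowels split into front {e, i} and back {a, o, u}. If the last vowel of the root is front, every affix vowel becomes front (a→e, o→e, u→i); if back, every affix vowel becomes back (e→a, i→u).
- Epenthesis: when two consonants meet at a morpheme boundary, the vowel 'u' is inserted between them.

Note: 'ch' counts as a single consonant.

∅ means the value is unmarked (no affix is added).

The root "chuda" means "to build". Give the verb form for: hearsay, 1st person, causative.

daguwaruchuda

Attach evidentiality hearsay war- → warchuda.
Attach person 1st person i- → iwarchuda.
Attach voice causative deg- → degiwarchuda.
Apply vowel harmony: degiwarchuda → daguwarchuda.
Apply epenthesis: daguwarchuda → daguwaruchuda.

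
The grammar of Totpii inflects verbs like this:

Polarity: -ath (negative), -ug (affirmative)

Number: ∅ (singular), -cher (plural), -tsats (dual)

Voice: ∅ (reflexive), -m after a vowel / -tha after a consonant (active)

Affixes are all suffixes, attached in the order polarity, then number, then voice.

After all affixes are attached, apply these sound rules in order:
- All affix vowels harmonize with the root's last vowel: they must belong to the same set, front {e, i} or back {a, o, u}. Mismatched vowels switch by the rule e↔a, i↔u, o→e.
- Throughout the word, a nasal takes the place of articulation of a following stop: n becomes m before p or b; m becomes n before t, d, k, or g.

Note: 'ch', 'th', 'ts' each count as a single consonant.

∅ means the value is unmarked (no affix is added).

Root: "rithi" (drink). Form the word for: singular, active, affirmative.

rithiigthe

Attach polarity affirmative -ug → rithiug.
number = singular: zero marking, form stays rithiug.
Attach voice active -tha (after consonant 'g') → rithiugtha.
Apply vowel harmony: rithiugtha → rithiigthe.
Nasal assimilation: no change.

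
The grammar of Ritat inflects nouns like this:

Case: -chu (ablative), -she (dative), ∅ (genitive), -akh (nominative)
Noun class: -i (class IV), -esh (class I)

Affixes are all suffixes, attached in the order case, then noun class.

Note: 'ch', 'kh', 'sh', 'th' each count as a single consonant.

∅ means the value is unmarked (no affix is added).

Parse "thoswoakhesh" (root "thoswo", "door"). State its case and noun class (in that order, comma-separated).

Segment: thoswo-akh-esh.
case: -akh → nominative.
noun class: -esh → class I.

nominative, class I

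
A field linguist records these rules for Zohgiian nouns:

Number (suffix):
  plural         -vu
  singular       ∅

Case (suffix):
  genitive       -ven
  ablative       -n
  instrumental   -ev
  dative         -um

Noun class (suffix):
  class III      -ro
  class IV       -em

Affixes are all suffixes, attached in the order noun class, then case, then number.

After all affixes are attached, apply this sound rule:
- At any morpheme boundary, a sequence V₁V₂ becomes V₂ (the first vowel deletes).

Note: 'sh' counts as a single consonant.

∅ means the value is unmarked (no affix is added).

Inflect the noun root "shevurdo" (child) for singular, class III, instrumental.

Attach noun class class III -ro → shevurdoro.
Attach case instrumental -ev → shevurdoroev.
number = singular: zero marking, form stays shevurdoroev.
Apply vowel deletion: shevurdoroev → shevurdorev.

shevurdorev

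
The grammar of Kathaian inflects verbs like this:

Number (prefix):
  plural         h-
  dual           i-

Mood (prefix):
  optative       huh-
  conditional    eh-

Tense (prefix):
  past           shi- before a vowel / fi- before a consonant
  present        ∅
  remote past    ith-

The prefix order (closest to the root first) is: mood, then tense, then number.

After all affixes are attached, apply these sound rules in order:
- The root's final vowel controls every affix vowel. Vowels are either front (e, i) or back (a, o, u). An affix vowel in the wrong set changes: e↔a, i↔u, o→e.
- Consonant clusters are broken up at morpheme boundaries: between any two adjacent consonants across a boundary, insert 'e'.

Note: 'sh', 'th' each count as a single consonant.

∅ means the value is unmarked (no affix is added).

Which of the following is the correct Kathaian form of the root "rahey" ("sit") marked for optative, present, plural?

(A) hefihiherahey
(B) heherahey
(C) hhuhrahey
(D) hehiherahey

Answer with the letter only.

D

Attach mood optative huh- → huhrahey.
tense = present: zero marking, form stays huhrahey.
Attach number plural h- → hhuhrahey.
Apply vowel harmony: hhuhrahey → hhihrahey.
Apply epenthesis: hhihrahey → hehiherahey.
So the correct form is hehiherahey, option (D).
(B) heherahey is wrong: it uses conditional instead of optative for mood.
(A) hefihiherahey is wrong: it uses past instead of present for tense.
(C) hhuhrahey is wrong: it fails to apply the sound rule(s).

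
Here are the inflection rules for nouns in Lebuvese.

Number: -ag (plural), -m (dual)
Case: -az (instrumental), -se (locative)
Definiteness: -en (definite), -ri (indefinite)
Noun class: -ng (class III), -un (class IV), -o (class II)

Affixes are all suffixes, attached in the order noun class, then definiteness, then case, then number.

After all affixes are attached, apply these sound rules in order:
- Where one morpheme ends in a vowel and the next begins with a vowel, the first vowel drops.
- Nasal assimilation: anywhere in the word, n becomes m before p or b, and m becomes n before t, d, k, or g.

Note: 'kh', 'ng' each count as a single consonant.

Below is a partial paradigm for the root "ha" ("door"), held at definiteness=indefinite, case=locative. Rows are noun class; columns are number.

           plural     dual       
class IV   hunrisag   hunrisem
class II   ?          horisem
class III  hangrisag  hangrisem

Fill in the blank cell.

Attach noun class class II -o → hao.
Attach definiteness indefinite -ri → haori.
Attach case locative -se → haorise.
Attach number plural -ag → haoriseag.
Apply vowel deletion: haoriseag → horisag.
Nasal assimilation: no change.

horisag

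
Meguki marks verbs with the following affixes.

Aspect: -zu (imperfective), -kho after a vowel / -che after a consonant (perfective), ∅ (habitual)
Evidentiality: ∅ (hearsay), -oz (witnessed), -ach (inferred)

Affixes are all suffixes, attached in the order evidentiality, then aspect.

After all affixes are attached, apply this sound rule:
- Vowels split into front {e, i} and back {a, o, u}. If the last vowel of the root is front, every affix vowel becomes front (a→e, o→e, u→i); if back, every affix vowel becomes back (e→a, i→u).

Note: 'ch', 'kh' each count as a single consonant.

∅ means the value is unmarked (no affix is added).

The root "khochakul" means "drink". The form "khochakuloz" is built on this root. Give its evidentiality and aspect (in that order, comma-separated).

Segment: khochakul-oz.
evidentiality: -oz → witnessed.
aspect: ∅ → habitual.

witnessed, habitual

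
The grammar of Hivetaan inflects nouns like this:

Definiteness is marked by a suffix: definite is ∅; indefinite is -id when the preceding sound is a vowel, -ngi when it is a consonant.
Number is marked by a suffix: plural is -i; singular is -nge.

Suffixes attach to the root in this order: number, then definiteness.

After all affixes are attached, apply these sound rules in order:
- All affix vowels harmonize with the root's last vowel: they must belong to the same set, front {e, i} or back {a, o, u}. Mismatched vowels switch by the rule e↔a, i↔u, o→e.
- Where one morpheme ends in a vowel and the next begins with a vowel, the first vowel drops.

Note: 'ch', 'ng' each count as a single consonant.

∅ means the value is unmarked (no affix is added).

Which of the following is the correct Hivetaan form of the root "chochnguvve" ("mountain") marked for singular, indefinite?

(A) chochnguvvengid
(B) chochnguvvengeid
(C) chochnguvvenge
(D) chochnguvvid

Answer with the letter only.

A

Attach number singular -nge → chochnguvvenge.
Attach definiteness indefinite -id (after vowel 'e') → chochnguvvengeid.
Vowel harmony: no change.
Apply vowel deletion: chochnguvvengeid → chochnguvvengid.
So the correct form is chochnguvvengid, option (A).
(C) chochnguvvenge is wrong: it uses definite instead of indefinite for definiteness.
(B) chochnguvvengeid is wrong: it fails to apply the sound rule(s).
(D) chochnguvvid is wrong: it uses plural instead of singular for number.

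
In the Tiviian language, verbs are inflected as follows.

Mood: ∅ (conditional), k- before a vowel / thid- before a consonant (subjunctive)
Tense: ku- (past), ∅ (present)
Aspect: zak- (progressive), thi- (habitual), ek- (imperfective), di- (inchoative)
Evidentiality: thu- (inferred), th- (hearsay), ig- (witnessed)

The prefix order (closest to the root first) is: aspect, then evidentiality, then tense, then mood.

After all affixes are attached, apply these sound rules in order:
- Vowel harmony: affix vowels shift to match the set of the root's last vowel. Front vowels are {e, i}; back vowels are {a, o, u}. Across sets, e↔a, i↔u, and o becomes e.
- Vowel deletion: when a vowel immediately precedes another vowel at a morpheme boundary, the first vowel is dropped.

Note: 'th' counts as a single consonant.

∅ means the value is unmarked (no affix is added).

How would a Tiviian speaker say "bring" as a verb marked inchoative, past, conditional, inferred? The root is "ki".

Attach aspect inchoative di- → diki.
Attach evidentiality inferred thu- → thudiki.
Attach tense past ku- → kuthudiki.
mood = conditional: zero marking, form stays kuthudiki.
Apply vowel harmony: kuthudiki → kithidiki.
Vowel deletion: no change.

kithidiki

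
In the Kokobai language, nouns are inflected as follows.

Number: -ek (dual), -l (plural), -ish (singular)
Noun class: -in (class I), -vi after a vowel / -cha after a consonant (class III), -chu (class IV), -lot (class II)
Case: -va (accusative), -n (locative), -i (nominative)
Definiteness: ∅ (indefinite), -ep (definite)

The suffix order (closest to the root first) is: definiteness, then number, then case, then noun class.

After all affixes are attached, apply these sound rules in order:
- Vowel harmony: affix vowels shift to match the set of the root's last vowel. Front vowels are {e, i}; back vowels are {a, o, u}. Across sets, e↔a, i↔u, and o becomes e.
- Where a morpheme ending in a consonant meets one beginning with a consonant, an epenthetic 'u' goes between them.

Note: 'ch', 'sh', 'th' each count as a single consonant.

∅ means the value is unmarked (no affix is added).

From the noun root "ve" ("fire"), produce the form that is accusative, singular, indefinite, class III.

veishuvevi

definiteness = indefinite: zero marking, form stays ve.
Attach number singular -ish → veish.
Attach case accusative -va → veishva.
Attach noun class class III -vi (after vowel 'a') → veishvavi.
Apply vowel harmony: veishvavi → veishvevi.
Apply epenthesis: veishvevi → veishuvevi.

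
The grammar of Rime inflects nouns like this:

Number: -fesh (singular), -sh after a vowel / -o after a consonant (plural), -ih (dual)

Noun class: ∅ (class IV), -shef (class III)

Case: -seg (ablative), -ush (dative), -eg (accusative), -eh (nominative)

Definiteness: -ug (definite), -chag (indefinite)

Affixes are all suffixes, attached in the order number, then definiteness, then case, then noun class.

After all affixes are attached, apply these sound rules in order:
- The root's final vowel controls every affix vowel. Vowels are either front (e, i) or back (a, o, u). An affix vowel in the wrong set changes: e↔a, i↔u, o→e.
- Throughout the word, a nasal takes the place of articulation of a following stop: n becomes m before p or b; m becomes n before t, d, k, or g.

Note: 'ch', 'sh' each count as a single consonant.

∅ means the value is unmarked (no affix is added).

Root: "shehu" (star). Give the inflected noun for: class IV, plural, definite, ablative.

shehushugsag

Attach number plural -sh (after vowel 'u') → shehush.
Attach definiteness definite -ug → shehushug.
Attach case ablative -seg → shehushugseg.
noun class = class IV: zero marking, form stays shehushugseg.
Apply vowel harmony: shehushugseg → shehushugsag.
Nasal assimilation: no change.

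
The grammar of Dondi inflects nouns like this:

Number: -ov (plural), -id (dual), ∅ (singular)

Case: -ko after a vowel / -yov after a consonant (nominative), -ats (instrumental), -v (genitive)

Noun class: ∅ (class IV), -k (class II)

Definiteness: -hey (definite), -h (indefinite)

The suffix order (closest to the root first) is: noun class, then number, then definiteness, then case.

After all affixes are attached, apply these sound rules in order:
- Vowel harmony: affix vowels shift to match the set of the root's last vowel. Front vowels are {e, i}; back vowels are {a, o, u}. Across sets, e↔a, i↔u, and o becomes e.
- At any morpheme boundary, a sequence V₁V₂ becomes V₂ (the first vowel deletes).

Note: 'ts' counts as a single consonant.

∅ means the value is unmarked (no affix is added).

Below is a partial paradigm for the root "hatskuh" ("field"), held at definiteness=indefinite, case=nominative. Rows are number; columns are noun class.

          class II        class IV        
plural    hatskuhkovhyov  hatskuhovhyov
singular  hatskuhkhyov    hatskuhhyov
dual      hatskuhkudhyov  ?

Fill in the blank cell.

hatskuhudhyov

noun class = class IV: zero marking, form stays hatskuh.
Attach number dual -id → hatskuhid.
Attach definiteness indefinite -h → hatskuhidh.
Attach case nominative -yov (after consonant 'h') → hatskuhidhyov.
Apply vowel harmony: hatskuhidhyov → hatskuhudhyov.
Vowel deletion: no change.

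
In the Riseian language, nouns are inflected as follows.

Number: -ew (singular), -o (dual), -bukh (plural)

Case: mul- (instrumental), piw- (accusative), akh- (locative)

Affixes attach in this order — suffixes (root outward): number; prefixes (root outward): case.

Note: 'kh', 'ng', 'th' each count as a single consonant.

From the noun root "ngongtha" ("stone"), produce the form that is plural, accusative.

piwngongthabukh

Attach case accusative piw- → piwngongtha.
Attach number plural -bukh → piwngongthabukh.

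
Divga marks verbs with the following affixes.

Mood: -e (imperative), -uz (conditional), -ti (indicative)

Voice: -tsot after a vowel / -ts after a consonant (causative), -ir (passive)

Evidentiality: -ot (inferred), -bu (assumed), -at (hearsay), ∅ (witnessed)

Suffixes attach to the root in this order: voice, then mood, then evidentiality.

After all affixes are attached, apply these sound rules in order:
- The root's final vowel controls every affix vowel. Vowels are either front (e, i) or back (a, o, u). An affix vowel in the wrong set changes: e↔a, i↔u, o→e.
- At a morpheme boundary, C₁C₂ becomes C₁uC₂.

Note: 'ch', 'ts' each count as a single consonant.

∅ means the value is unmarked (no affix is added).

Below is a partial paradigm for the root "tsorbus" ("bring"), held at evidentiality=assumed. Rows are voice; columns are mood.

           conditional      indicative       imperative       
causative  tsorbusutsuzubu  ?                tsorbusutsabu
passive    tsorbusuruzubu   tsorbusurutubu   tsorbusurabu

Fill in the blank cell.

tsorbusutsutubu

Attach voice causative -ts (after consonant 's') → tsorbusts.
Attach mood indicative -ti → tsorbuststi.
Attach evidentiality assumed -bu → tsorbuststibu.
Apply vowel harmony: tsorbuststibu → tsorbuststubu.
Apply epenthesis: tsorbuststubu → tsorbusutsutubu.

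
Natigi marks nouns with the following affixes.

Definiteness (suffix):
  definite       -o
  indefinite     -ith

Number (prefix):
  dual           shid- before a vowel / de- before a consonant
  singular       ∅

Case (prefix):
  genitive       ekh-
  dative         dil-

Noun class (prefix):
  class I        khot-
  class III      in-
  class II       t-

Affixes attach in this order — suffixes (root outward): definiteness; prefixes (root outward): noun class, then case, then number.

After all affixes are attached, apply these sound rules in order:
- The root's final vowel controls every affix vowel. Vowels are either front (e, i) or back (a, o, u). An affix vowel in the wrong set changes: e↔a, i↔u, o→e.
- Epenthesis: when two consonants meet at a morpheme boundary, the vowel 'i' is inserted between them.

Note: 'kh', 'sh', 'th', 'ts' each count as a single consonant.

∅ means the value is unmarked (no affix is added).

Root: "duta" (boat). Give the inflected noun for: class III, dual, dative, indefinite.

Attach noun class class III in- → induta.
Attach case dative dil- → dilinduta.
Attach definiteness indefinite -ith → dilindutaith.
Attach number dual de- (before consonant 'd') → dedilindutaith.
Apply vowel harmony: dedilindutaith → dadulundutauth.
Apply epenthesis: dadulundutauth → dadulunidutauth.

dadulunidutauth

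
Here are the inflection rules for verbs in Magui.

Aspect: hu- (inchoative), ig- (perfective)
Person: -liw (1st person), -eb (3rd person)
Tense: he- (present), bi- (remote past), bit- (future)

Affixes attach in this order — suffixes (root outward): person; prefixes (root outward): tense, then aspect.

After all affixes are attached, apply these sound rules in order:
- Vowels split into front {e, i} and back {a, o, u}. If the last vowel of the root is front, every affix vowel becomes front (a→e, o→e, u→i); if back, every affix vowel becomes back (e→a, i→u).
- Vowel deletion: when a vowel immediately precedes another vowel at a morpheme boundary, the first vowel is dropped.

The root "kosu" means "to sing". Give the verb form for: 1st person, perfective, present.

ughakosuluw

Attach person 1st person -liw → kosuliw.
Attach tense present he- → hekosuliw.
Attach aspect perfective ig- → ighekosuliw.
Apply vowel harmony: ighekosuliw → ughakosuluw.
Vowel deletion: no change.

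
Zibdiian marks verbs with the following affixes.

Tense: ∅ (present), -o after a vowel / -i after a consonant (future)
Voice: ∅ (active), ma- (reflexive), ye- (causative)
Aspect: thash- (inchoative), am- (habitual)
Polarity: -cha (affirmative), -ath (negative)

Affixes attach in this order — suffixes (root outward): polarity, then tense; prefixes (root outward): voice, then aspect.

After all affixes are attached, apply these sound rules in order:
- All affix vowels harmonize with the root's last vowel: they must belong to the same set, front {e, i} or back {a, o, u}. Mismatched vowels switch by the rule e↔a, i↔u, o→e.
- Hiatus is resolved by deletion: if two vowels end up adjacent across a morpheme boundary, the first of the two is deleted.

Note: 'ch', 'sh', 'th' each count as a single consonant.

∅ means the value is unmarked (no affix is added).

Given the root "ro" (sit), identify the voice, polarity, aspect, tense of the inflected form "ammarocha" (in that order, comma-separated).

reflexive, affirmative, habitual, present

Segment: am-ma-ro-cha.
voice: ma- → reflexive.
polarity: -cha → affirmative.
aspect: am- → habitual.
tense: ∅ → present.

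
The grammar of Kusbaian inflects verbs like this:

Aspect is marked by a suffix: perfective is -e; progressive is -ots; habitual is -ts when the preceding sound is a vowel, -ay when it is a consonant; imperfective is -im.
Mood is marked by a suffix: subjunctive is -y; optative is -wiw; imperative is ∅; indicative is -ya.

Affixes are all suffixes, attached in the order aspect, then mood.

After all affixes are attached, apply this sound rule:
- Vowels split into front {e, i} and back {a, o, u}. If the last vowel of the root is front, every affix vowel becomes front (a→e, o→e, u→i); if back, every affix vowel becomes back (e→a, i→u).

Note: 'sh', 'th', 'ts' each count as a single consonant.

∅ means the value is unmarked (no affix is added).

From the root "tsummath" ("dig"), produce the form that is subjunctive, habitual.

tsummathayy

Attach aspect habitual -ay (after consonant 'th') → tsummathay.
Attach mood subjunctive -y → tsummathayy.
Vowel harmony: no change.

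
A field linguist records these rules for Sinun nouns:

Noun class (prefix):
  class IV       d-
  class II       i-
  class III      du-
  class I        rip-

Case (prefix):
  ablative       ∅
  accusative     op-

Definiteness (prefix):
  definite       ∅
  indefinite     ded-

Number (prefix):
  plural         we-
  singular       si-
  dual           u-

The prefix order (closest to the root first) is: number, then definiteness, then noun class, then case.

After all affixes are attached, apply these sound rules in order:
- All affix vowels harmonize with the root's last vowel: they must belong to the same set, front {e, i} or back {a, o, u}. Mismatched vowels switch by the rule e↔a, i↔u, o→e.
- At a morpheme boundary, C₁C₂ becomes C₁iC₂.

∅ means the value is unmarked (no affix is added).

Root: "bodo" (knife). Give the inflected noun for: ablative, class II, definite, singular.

Attach number singular si- → sibodo.
definiteness = definite: zero marking, form stays sibodo.
Attach noun class class II i- → isibodo.
case = ablative: zero marking, form stays isibodo.
Apply vowel harmony: isibodo → usubodo.
Epenthesis: no change.

usubodo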